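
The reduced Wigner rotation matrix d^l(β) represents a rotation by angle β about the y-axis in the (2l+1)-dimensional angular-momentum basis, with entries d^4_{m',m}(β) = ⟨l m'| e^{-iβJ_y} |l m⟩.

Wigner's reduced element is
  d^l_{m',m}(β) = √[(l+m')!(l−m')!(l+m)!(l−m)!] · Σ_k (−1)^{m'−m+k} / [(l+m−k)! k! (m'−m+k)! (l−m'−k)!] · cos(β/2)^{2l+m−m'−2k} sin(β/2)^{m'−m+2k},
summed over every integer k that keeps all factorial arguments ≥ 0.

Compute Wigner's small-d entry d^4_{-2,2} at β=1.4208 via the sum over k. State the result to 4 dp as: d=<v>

d=0.3983

d^4_{-2,2}(β=1.4208) via Wigner's sum:
c=cos(1.4208/2)=0.758101, s=sin(1.4208/2)=0.652137; N=√[2·720·720·2]=1440.000000
Admissible k: 4..6 (factorial args all ≥0)
  k=4: (−1)^0·1440.0000/(96)·0.7581^4·0.6521^4 = +0.896097
  k=5: (−1)^1·1440.0000/(120)·0.7581^2·0.6521^6 = -0.530480
  k=6: (−1)^2·1440.0000/(1440)·0.7581^0·0.6521^8 = +0.032712
d^4_{-2,2}(1.4208) = +0.896097 -0.530480 +0.032712 = +0.398330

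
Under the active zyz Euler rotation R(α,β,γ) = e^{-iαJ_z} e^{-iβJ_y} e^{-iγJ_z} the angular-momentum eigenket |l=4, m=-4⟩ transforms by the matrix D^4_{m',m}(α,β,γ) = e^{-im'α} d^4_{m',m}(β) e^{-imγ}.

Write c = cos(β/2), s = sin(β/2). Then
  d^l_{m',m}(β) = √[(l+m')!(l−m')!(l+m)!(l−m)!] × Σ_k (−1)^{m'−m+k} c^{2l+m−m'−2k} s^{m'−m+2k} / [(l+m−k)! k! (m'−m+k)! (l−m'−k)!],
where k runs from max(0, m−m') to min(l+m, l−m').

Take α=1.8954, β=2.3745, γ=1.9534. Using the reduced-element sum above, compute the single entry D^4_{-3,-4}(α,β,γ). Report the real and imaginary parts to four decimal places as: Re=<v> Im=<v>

Re=-0.0016 Im=-0.0022

D^4_{-3,-4}(1.8954,2.3745,1.9534) = e^{-i·-3·1.8954}·d^4_{-3,-4}(2.3745)·e^{-i·-4·1.9534}. Compute d first:
c=cos(2.3745/2)=0.374211, s=sin(2.3745/2)=0.927343; N=√[1·5040·1·40320]=14255.272709
k: max(0,(-4)−(-3))=0 … min(4+(-4),4−(-3))=0
  k=0: (−1)^1·14255.2727/(5040)·0.3742^7·0.9273^1 = -0.002695
d^4_{-3,-4}(2.3745) = -0.002695
D = (+0.827034-0.562152i)·(-0.002695)·(+0.040371+0.999185i) = -0.001604-0.002166i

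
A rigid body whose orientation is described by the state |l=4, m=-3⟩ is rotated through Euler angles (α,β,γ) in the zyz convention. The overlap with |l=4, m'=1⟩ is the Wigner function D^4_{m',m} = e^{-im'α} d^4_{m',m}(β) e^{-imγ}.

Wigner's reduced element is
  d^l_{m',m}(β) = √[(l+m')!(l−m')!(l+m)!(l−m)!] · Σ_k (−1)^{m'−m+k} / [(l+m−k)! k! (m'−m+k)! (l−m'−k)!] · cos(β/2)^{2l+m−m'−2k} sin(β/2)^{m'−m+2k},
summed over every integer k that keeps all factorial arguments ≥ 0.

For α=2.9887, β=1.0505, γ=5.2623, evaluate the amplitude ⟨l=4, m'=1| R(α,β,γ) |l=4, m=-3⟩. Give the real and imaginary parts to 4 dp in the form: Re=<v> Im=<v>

Re=0.3642 Im=0.0860

Split into d^4_{1,-3}(β=1.0505) × two z-phases.
Half-angle: c=0.865199, s=0.501429. N=√(120·6·1·5040)=1904.940944
Admissible k: 0..1 (factorial args all ≥0)
  k=0: (−1)^4·1904.9409/(144)·0.8652^4·0.5014^4 = +0.468620
  k=1: (−1)^5·1904.9409/(240)·0.8652^2·0.5014^6 = -0.094441
d^4_{1,-3}(1.0505) = +0.468620 -0.094441 = +0.374179
Attach z-rotation phases: D = e^{-i(1)(2.9887)}·(+0.374179)·e^{-i(-3)(5.2623)} = +0.364169+0.085971i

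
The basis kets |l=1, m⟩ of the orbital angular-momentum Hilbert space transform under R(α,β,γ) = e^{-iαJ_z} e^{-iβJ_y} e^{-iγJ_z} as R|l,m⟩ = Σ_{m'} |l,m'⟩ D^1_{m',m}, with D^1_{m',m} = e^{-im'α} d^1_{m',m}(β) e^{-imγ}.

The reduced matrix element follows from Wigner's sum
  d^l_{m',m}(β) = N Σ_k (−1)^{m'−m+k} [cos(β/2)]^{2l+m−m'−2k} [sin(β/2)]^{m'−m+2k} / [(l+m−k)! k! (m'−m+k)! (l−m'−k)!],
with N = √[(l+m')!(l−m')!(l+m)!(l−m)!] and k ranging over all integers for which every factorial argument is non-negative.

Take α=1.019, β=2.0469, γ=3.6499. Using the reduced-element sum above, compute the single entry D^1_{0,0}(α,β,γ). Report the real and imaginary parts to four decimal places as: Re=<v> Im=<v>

D^1_{0,0}(1.019,2.0469,3.6499) = e^{-i·0·1.019}·d^1_{0,0}(2.0469)·e^{-i·0·3.6499}. Compute d first:
Half-angle: c=0.520423, s=0.853909. N=√(1·1·1·1)=1.000000
The bounds max(0,m−m')=0 and min(l+m,l−m')=1 give 2 terms
  k=0: (−1)^0·1.0000/(1)·0.5204^2·0.8539^0 = +0.270840
  k=1: (−1)^1·1.0000/(1)·0.5204^0·0.8539^2 = -0.729160
d^1_{0,0}(2.0469) = +0.270840 -0.729160 = -0.458320
Phases: e^{-i·(0)·1.019}=+1.000000+0.000000i, e^{-i·(0)·3.6499}=+1.000000+0.000000i ⇒ D=-0.458320+0.000000i

Re=-0.4583 Im=0.0000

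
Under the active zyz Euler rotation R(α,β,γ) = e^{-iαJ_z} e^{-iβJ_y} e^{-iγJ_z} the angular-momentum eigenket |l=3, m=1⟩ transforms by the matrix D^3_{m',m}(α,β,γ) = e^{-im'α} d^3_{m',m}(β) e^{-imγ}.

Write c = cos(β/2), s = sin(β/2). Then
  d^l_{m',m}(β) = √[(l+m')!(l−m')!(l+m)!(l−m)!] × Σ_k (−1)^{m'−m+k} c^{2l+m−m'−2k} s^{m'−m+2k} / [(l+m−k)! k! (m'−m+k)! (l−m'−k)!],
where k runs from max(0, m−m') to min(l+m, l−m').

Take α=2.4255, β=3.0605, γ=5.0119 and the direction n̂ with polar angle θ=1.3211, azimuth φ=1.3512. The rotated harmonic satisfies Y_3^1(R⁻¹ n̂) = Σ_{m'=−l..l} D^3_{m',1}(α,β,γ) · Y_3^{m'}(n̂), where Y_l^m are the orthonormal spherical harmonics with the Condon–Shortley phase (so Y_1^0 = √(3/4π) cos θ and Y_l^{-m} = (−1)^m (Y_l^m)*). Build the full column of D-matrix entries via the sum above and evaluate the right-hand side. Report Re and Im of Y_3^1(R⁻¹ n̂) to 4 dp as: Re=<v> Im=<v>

Re=0.1699 Im=-0.1794

Need the full column D^3_{m',1} for m'=−3..3 at α=2.4255, β=3.0605, γ=5.0119.
cos(β/2)=0.040535, sin(β/2)=0.999178
d^3_{-3,1}: single k=4 term ⇒ +0.006343;  D = -0.004056+0.004876i
d^3_{-2,1}: k∈[3..4] ⇒ +0.000420 -0.127658 = -0.127238;  D = -0.125594+0.020384i
d^3_{-1,1}: k∈[2..4] ⇒ +0.000016 -0.013102 +0.995079 = +0.981993;  D = -0.834497-0.517616i
d^3_{0,1}: k∈[1..3] ⇒ +0.000000 -0.000690 +0.139842 = +0.139152;  D = +0.041057+0.132957i
d^3_{1,1}: k∈[0..2] ⇒ +0.000000 -0.000022 +0.009826 = +0.009805;  D = +0.003967-0.008966i
d^3_{2,1}: k∈[0..1] ⇒ -0.000000 +0.000420 = +0.000420;  D = -0.000380+0.000178i
d^3_{3,1}: single k=0 term ⇒ +0.000010;  D = +0.000010+0.000003i
Y_3^{m'}(θ=1.3211,φ=1.3512) and Σ D·Y over m':
  (-0.0041+0.0049i)·(-0.2324+0.3002i)  (-0.1256+0.0204i)·(-0.2146-0.1008i)  (-0.8345-0.5176i)·(-0.0474+0.2123i)  (+0.0411+0.1330i)·(-0.2485+0.0000i)  (+0.0040-0.0090i)·(+0.0474+0.2123i)  (-0.0004+0.0002i)·(-0.2146+0.1008i)  (+0.0000+0.0000i)·(+0.2324+0.3002i)
Y_3^1(R⁻¹ n̂) = +0.169890-0.179408i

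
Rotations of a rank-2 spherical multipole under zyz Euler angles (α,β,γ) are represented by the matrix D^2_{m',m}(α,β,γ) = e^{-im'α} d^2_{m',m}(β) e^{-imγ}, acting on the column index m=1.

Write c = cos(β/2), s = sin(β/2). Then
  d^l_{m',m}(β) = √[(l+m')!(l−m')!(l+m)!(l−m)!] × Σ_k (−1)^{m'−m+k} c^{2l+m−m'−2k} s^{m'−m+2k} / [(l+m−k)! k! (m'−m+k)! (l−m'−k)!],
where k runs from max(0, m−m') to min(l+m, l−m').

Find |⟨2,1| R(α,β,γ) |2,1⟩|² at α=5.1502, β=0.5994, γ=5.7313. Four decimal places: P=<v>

P=0.3535

First d^2_{1,1}(β=0.5994), then the phase factors e^{-i(1)α} and e^{-i(1)γ}:
With c≡cos(β/2)=0.955425 and s≡sin(β/2)=0.295234, N=[6·1·6·1]^{1/2}=6.000000
Admissible k: 0..1 (factorial args all ≥0)
  k=0: (−1)^0·6.0000/(6)·0.9554^4·0.2952^0 = +0.833272
  k=1: (−1)^1·6.0000/(2)·0.9554^2·0.2952^2 = -0.238697
d^2_{1,1}(0.5994) = +0.833272 -0.238697 = +0.594575
|D^2_{1,1}|² = |d^2_{1,1}(β)|² = (+0.594575)² = 0.353520 (the z-rotation phases have unit modulus)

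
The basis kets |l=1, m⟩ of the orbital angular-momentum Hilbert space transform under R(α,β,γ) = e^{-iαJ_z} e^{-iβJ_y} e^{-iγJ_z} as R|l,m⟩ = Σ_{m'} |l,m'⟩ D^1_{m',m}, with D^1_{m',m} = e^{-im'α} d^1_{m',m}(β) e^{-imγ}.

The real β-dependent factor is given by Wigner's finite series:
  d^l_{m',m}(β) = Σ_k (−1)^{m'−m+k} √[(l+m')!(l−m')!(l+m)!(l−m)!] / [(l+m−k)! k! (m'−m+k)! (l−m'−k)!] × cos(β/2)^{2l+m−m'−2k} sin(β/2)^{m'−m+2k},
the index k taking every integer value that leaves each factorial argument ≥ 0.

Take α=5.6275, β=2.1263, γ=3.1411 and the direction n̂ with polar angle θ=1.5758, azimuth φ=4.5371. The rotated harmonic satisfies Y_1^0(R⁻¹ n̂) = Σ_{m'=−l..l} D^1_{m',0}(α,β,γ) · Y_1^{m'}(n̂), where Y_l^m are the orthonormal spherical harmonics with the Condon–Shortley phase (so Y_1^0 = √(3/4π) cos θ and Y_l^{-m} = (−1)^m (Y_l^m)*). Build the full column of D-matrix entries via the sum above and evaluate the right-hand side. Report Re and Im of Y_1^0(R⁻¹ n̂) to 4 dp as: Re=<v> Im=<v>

Need the full column D^1_{m',0} for m'=−1..1 at α=5.6275, β=2.1263, γ=3.1411.
cos(β/2)=0.486122, sin(β/2)=0.873891
d^1_{-1,0}: single k=1 term ⇒ +0.600783;  D = +0.476198-0.366299i
d^1_{0,0}: k∈[0..1] ⇒ +0.236314 -0.763686 = -0.527371;  D = -0.527371+0.000000i
d^1_{1,0}: single k=0 term ⇒ -0.600783;  D = -0.476198-0.366299i
Y_1^{m'}(θ=1.5758,φ=4.5371) and Σ D·Y over m':
  (+0.4762-0.3663i)·(-0.0603+0.3402i)  (-0.5274+0.0000i)·(-0.0024+0.0000i)  (-0.4762-0.3663i)·(+0.0603+0.3402i)
Y_1^0(R⁻¹ n̂) = +0.193133+0.000000i

Re=0.1931 Im=0.0000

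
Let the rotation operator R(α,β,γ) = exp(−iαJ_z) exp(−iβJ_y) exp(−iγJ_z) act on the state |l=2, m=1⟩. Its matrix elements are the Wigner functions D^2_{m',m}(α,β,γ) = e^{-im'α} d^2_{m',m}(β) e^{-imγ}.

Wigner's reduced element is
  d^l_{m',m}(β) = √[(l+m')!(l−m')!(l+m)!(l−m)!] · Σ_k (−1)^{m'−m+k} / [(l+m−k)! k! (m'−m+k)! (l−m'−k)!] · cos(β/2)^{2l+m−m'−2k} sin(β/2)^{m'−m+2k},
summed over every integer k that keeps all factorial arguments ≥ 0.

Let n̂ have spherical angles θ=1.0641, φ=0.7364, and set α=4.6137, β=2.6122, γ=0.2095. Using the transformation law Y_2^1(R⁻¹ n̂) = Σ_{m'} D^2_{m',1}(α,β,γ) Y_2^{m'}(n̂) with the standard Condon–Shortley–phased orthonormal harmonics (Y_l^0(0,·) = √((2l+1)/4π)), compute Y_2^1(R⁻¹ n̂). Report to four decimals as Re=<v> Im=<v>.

Need the full column D^2_{m',1} for m'=−2..2 at α=4.6137, β=2.6122, γ=0.2095.
cos(β/2)=0.261616, sin(β/2)=0.965172
d^2_{-2,1}: single k=3 term ⇒ +0.470445;  D = -0.432038+0.186176i
d^2_{-1,1}: k∈[2..3] ⇒ +0.191276 -0.867798 = -0.676523;  D = +0.205212+0.644648i
d^2_{0,1}: k∈[1..2] ⇒ +0.042333 -0.576175 = -0.533842;  D = -0.522170+0.111024i
d^2_{1,1}: k∈[0..1] ⇒ +0.004684 -0.191276 = -0.186591;  D = -0.020634-0.185447i
d^2_{2,1}: single k=0 term ⇒ -0.034564;  D = +0.034562-0.000419i
Y_2^{m'}(θ=1.0641,φ=0.7364) and Σ D·Y over m':
  (-0.4320+0.1862i)·(+0.0289-0.2939i)  (+0.2052+0.6446i)·(+0.2429-0.2202i)  (-0.5222+0.1110i)·(-0.0926+0.0000i)  (-0.0206-0.1854i)·(-0.2429-0.2202i)  (+0.0346-0.0004i)·(+0.0289+0.2939i)
Y_2^1(R⁻¹ n̂) = +0.247635+0.293184i

Re=0.2476 Im=0.2932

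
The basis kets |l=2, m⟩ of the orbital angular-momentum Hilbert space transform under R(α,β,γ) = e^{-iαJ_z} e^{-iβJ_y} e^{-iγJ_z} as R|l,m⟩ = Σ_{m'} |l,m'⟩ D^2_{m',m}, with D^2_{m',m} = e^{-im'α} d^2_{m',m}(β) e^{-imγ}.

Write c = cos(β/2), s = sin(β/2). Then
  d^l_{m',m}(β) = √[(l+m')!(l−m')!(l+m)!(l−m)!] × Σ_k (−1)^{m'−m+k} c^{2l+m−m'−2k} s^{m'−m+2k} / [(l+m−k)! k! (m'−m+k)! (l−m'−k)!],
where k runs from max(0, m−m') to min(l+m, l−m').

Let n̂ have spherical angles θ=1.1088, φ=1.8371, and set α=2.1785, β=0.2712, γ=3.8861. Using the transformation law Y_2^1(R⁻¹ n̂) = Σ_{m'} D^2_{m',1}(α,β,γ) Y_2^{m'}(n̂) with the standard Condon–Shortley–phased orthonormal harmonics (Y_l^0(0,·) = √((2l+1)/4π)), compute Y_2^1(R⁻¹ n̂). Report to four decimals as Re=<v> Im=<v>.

Need the full column D^2_{m',1} for m'=−2..2 at α=2.1785, β=0.2712, γ=3.8861.
cos(β/2)=0.990820, sin(β/2)=0.135185
d^2_{-2,1}: single k=3 term ⇒ +0.004896;  D = +0.004363+0.002221i
d^2_{-1,1}: k∈[2..3] ⇒ +0.053823 -0.000334 = +0.053489;  D = -0.007295-0.052989i
d^2_{0,1}: k∈[1..2] ⇒ +0.322098 -0.005996 = +0.316102;  D = -0.232469+0.214194i
d^2_{1,1}: k∈[0..1] ⇒ +0.963784 -0.053823 = +0.909961;  D = +0.888309+0.197324i
d^2_{2,1}: single k=0 term ⇒ -0.262992;  D = +0.099772+0.243332i
Y_2^{m'}(θ=1.1088,φ=1.8371) and Σ D·Y over m':
  (+0.0044+0.0022i)·(-0.2667+0.1572i)  (-0.0073-0.0530i)·(-0.0811-0.2974i)  (-0.2325+0.2142i)·(-0.1274+0.0000i)  (+0.8883+0.1973i)·(+0.0811-0.2974i)  (+0.0998+0.2433i)·(-0.2667-0.1572i)
Y_2^1(R⁻¹ n̂) = +0.155322-0.349459i

Re=0.1553 Im=-0.3495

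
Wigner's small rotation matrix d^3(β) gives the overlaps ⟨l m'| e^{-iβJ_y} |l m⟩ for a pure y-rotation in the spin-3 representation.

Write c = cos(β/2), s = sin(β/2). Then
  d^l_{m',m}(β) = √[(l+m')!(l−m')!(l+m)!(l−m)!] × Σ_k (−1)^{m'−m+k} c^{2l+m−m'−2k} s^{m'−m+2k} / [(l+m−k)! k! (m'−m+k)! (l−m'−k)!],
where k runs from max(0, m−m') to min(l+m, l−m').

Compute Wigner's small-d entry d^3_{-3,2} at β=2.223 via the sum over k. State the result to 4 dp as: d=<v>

d=0.6284

d^3_{-3,2}(β=2.223) via Wigner's sum:
c=cos(2.223/2)=0.443317, s=sin(2.223/2)=0.896365; N=√[1·720·120·1]=293.938769
Admissible k: 5..5 (factorial args all ≥0)
  k=5: (−1)^0·293.9388/(120)·0.4433^1·0.8964^5 = +0.628368
d^3_{-3,2}(2.223) = +0.628368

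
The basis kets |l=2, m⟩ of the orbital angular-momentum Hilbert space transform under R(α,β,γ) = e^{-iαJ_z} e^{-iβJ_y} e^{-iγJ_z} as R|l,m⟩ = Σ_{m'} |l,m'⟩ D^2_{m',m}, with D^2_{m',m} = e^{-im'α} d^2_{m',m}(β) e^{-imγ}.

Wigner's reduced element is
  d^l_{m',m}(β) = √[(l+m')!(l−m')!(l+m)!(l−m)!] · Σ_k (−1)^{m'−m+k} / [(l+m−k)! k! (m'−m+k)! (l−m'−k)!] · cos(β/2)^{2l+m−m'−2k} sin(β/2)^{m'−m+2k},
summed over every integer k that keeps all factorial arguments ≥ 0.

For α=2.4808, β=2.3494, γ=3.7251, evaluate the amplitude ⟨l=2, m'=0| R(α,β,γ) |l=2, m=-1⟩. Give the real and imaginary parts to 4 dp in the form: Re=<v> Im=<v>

Re=-0.5110 Im=-0.3374

Split into d^2_{0,-1}(β=2.3494) × two z-phases.
c=cos(2.3494/2)=0.385820, s=sin(2.3494/2)=0.922574; N=√[2·2·1·6]=4.898979
Admissible k: 0..1 (factorial args all ≥0)
  k=0: (−1)^1·4.8990/(2)·0.3858^3·0.9226^1 = -0.129787
  k=1: (−1)^2·4.8990/(2)·0.3858^1·0.9226^3 = +0.742103
d^2_{0,-1}(2.3494) = -0.129787 +0.742103 = +0.612316
Phases: e^{-i·(0)·2.4808}=+1.000000+0.000000i, e^{-i·(-1)·3.7251}=-0.834535-0.550954i ⇒ D=-0.510999-0.337358i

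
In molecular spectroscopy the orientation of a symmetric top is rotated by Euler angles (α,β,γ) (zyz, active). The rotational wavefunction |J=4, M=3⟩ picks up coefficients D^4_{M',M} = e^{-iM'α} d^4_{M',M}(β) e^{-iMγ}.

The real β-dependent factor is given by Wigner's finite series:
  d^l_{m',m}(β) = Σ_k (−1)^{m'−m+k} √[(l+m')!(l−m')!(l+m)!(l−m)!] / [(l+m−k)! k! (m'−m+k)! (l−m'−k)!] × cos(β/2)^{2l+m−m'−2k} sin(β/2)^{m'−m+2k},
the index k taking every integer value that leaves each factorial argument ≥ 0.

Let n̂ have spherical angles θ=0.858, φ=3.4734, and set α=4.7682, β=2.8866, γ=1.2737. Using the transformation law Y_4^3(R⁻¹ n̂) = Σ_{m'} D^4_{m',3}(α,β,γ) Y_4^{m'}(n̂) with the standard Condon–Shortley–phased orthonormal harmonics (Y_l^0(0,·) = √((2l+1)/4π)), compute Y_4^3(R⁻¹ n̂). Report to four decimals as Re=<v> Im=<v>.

Need the full column D^4_{m',3} for m'=−4..4 at α=4.7682, β=2.8866, γ=1.2737.
cos(β/2)=0.127151, sin(β/2)=0.991883
d^4_{-4,3}: single k=7 term ⇒ +0.339695;  D = -0.304946+0.149669i
d^4_{-3,3}: k∈[6..7] ⇒ +0.107771 -0.936882 = -0.829111;  D = +0.406253+0.722761i
d^4_{-2,3}: k∈[5..6] ⇒ +0.022154 -0.449375 = -0.427221;  D = -0.360164+0.229781i
d^4_{-1,3}: k∈[4..5] ⇒ +0.003347 -0.122201 = -0.118854;  D = -0.069415-0.096477i
d^4_{0,3}: k∈[3..4] ⇒ +0.000384 -0.023352 = -0.022968;  D = +0.017867-0.014434i
d^4_{1,3}: k∈[2..3] ⇒ +0.000033 -0.003347 = -0.003314;  D = +0.002223+0.002458i
d^4_{2,3}: k∈[1..2] ⇒ +0.000002 -0.000364 = -0.000362;  D = -0.000255+0.000257i
d^4_{3,3}: k∈[0..1] ⇒ +0.000000 -0.000029 = -0.000029;  D = -0.000022-0.000019i
d^4_{4,3}: single k=0 term ⇒ -0.000002;  D = +0.000001-0.000001i
Y_4^{m'}(θ=0.858,φ=3.4734) and Σ D·Y over m':
  (-0.3049+0.1497i)·(+0.0350-0.1407i)  (+0.4063+0.7228i)·(-0.1929+0.2974i)  (-0.3602+0.2298i)·(+0.3007-0.2351i)  (-0.0694-0.0965i)·(+0.0014-0.0005i)  (+0.0179-0.0144i)·(-0.3627+0.0000i)  (+0.0022+0.0025i)·(-0.0014-0.0005i)  (-0.0003+0.0003i)·(+0.3007+0.2351i)  (-0.0000-0.0000i)·(+0.1929+0.2974i)  (+0.0000-0.0000i)·(+0.0350+0.1407i)
Y_4^3(R⁻¹ n̂) = -0.343911+0.188452i

Re=-0.3439 Im=0.1885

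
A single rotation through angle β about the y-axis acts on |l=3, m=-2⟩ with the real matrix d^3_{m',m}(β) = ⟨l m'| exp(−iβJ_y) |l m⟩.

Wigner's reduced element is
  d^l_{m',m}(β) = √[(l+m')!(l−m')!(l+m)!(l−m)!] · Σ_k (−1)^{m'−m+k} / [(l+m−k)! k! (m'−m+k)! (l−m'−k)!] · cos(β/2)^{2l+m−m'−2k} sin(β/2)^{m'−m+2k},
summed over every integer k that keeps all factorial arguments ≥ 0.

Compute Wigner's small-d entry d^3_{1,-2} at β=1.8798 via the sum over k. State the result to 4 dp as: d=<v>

d=-0.0431

d^3_{1,-2}(β=1.8798) via Wigner's sum:
With c≡cos(β/2)=0.589869 and s≡sin(β/2)=0.807499, N=[24·2·1·120]^{1/2}=75.894664
k∈{0,1} keeps every argument non-negative
  k=0: (−1)^3·75.8947/(12)·0.5899^3·0.8075^3 = -0.683475
  k=1: (−1)^4·75.8947/(24)·0.5899^1·0.8075^5 = +0.640421
d^3_{1,-2}(1.8798) = -0.683475 +0.640421 = -0.043053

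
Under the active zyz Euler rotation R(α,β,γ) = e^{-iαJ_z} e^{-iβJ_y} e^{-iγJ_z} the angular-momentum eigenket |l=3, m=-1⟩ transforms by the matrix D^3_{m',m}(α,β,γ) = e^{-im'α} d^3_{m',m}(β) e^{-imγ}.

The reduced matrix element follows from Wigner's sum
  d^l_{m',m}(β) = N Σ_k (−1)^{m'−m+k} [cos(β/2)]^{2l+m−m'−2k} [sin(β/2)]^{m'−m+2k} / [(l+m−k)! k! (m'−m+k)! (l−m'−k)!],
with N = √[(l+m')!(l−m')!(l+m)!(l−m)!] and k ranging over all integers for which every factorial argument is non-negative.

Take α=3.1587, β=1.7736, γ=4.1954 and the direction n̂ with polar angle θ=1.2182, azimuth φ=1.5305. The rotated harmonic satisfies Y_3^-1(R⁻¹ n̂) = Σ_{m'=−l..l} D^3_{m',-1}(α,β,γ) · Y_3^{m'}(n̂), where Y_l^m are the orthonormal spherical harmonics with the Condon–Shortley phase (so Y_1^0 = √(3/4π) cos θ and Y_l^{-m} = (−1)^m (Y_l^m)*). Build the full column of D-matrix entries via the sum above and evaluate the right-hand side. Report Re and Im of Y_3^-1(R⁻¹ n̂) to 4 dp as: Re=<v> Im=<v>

Re=-0.2919 Im=0.0534

Need the full column D^3_{m',-1} for m'=−3..3 at α=3.1587, β=1.7736, γ=4.1954.
cos(β/2)=0.631895, sin(β/2)=0.775054
d^3_{-3,-1}: single k=2 term ⇒ +0.370928;  D = +0.166554+0.331433i
d^3_{-2,-1}: k∈[1..2] ⇒ +0.246921 -0.742952 = -0.496031;  D = +0.230277+0.439340i
d^3_{-1,-1}: k∈[0..2] ⇒ +0.063661 -0.766186 +0.864507 = +0.161982;  D = +0.077641+0.142162i
d^3_{0,-1}: k∈[0..2] ⇒ -0.270488 +1.220795 -0.612202 = +0.338105;  D = -0.167113-0.293919i
d^3_{1,-1}: k∈[0..2] ⇒ +0.574640 -1.152677 +0.216766 = -0.361271;  D = -0.183910-0.310957i
d^3_{2,-1}: k∈[0..1] ⇒ -0.742952 +0.558861 = -0.184091;  D = +0.096411+0.156826i
d^3_{3,-1}: single k=0 term ⇒ +0.558037;  D = +0.300341+0.470320i
Y_3^{m'}(θ=1.2182,φ=1.5305) and Σ D·Y over m':
  (+0.1666+0.3314i)·(-0.0416+0.3423i)  (+0.2303+0.4393i)·(-0.3098-0.0250i)  (+0.0776+0.1422i)·(-0.0049+0.1223i)  (-0.1671-0.2939i)·(-0.3098+0.0000i)  (-0.1839-0.3110i)·(+0.0049+0.1223i)  (+0.0964+0.1568i)·(-0.3098+0.0250i)  (+0.3003+0.4703i)·(+0.0416+0.3423i)
Y_3^-1(R⁻¹ n̂) = -0.291931+0.053365i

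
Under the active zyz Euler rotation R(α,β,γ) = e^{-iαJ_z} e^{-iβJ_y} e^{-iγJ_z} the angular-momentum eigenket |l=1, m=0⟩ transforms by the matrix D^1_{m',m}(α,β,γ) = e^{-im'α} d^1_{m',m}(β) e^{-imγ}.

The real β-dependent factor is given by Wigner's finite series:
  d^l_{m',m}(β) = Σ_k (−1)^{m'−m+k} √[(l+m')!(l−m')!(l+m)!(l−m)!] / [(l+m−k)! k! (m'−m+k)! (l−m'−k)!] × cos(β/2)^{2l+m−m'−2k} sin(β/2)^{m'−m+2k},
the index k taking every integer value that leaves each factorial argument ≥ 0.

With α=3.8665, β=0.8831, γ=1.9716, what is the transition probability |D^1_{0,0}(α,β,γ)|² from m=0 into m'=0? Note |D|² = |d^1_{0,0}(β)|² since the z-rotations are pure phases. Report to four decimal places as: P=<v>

D^1_{0,0}(3.8665,0.8831,1.9716) = e^{-i·0·3.8665}·d^1_{0,0}(0.8831)·e^{-i·0·1.9716}. Compute d first:
c=cos(0.8831/2)=0.904090, s=sin(0.8831/2)=0.427341; N=√[1·1·1·1]=1.000000
The bounds max(0,m−m')=0 and min(l+m,l−m')=1 give 2 terms
  k=0: (−1)^0·1.0000/(1)·0.9041^2·0.4273^0 = +0.817379
  k=1: (−1)^1·1.0000/(1)·0.9041^0·0.4273^2 = -0.182621
d^1_{0,0}(0.8831) = +0.817379 -0.182621 = +0.634759
|D^1_{0,0}|² = |d^1_{0,0}(β)|² = (+0.634759)² = 0.402919 (the z-rotation phases have unit modulus)

P=0.4029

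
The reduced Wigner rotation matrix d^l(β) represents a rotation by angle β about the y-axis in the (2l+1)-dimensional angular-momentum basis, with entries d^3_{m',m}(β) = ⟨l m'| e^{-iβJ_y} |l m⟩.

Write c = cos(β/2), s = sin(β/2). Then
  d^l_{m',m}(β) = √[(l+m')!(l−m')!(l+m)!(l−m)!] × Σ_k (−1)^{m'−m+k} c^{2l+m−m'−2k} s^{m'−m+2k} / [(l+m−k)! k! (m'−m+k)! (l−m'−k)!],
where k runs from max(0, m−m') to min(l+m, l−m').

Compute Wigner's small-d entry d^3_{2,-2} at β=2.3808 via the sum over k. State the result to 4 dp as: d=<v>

d=-0.1285

d^3_{2,-2}(β=2.3808) via Wigner's sum:
c=cos(2.3808/2)=0.371288, s=sin(2.3808/2)=0.928518; N=√[120·1·1·120]=120.000000
k: max(0,(-2)−(2))=0 … min(3+(-2),3−(2))=1
  k=0: (−1)^4·120.0000/(24)·0.3713^2·0.9285^4 = +0.512334
  k=1: (−1)^5·120.0000/(120)·0.3713^0·0.9285^6 = -0.640827
d^3_{2,-2}(2.3808) = +0.512334 -0.640827 = -0.128493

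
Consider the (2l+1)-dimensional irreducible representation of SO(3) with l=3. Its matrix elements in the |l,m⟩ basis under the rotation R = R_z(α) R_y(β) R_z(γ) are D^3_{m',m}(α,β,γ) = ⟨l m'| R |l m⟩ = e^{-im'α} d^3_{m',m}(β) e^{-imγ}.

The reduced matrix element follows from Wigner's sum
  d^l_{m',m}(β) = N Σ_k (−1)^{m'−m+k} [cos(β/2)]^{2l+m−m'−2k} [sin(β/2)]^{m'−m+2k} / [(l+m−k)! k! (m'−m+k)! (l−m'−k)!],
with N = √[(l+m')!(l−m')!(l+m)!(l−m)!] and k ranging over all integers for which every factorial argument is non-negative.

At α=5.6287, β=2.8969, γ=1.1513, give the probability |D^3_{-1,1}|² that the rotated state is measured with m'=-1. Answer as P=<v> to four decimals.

First d^3_{-1,1}(β=2.8969), then the phase factors e^{-i(-1)α} and e^{-i(1)γ}:
With c≡cos(β/2)=0.122041 and s≡sin(β/2)=0.992525, N=[2·24·24·2]^{1/2}=48.000000
k∈{2,3,4} keeps every argument non-negative
  k=2: (−1)^0·48.0000/(8)·0.1220^4·0.9925^2 = +0.001311
  k=3: (−1)^1·48.0000/(6)·0.1220^2·0.9925^4 = -0.115630
  k=4: (−1)^2·48.0000/(48)·0.1220^0·0.9925^6 = +0.955980
d^3_{-1,1}(2.8969) = +0.001311 -0.115630 +0.955980 = +0.841661
|D^3_{-1,1}|² = |d^3_{-1,1}(β)|² = (+0.841661)² = 0.708394 (the z-rotation phases have unit modulus)

P=0.7084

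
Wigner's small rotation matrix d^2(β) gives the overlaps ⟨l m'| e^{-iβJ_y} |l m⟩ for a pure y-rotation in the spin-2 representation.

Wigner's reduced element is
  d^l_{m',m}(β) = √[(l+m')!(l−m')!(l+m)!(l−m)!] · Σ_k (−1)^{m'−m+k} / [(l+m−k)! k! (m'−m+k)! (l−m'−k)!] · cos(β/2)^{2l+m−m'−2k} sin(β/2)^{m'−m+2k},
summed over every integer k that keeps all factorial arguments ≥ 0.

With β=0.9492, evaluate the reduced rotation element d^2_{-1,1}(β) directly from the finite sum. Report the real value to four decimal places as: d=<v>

d=0.4521

d^2_{-1,1}(β=0.9492) via Wigner's sum:
c=cos(0.9492/2)=0.889476, s=sin(0.9492/2)=0.456983; N=√[1·6·6·1]=6.000000
The bounds max(0,m−m')=2 and min(l+m,l−m')=3 give 2 terms
  k=2: (−1)^0·6.0000/(2)·0.8895^2·0.4570^2 = +0.495666
  k=3: (−1)^1·6.0000/(6)·0.8895^0·0.4570^4 = -0.043611
d^2_{-1,1}(0.9492) = +0.495666 -0.043611 = +0.452054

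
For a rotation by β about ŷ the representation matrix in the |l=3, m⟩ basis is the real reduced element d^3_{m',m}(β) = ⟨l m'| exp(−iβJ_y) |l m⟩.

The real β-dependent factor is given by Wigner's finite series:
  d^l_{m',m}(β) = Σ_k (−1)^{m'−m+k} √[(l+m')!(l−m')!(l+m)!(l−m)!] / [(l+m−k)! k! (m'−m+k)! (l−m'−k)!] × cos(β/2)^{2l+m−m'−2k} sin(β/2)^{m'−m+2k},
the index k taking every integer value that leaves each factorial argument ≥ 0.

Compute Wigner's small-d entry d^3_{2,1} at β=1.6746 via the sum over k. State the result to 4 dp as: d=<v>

d=0.4620

d^3_{2,1}(β=1.6746) via Wigner's sum:
Half-angle: c=0.669471, s=0.742838. N=√(120·1·24·2)=75.894664
The bounds max(0,m−m')=0 and min(l+m,l−m')=1 give 2 terms
  k=0: (−1)^1·75.8947/(24)·0.6695^5·0.7428^1 = -0.315902
  k=1: (−1)^2·75.8947/(12)·0.6695^3·0.7428^3 = +0.777872
d^3_{2,1}(1.6746) = -0.315902 +0.777872 = +0.461969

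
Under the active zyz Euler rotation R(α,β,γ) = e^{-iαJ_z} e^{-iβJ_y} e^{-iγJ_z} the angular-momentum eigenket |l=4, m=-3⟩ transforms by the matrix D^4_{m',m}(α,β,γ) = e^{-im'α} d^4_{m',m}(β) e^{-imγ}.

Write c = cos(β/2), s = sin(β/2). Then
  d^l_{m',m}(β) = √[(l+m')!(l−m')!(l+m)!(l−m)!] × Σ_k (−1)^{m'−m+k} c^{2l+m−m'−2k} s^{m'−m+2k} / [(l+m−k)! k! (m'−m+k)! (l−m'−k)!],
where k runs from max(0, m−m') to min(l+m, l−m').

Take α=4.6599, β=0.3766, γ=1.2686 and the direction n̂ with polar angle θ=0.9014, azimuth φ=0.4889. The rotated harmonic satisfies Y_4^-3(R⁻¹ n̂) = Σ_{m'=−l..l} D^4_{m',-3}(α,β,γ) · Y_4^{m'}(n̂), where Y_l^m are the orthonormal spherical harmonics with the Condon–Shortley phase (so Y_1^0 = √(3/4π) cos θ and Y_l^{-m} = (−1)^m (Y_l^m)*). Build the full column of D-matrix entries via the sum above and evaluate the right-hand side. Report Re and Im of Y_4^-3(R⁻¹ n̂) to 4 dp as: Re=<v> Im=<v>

Re=-0.3953 Im=-0.0153

Need the full column D^4_{m',-3} for m'=−4..4 at α=4.6599, β=0.3766, γ=1.2686.
cos(β/2)=0.982324, sin(β/2)=0.187189
d^4_{-4,-3}: single k=1 term ⇒ +0.467314;  D = -0.419923-0.205053i
d^4_{-3,-3}: k∈[0..1] ⇒ +0.867037 -0.220388 = +0.646649;  D = +0.313838-0.565385i
d^4_{-2,-3}: k∈[0..1] ⇒ -0.618198 +0.067344 = -0.550854;  D = -0.466939-0.292246i
d^4_{-1,-3}: k∈[0..1] ⇒ +0.249896 -0.015124 = +0.234773;  D = -0.134824+0.192200i
d^4_{0,-3}: k∈[0..1] ⇒ -0.070987 +0.002578 = -0.068409;  D = +0.053866+0.042170i
d^4_{1,-3}: k∈[0..1] ⇒ +0.015124 -0.000330 = +0.014794;  D = +0.009718-0.011155i
d^4_{2,-3}: k∈[0..1] ⇒ -0.002445 +0.000030 = -0.002416;  D = -0.001736-0.001680i
d^4_{3,-3}: k∈[0..1] ⇒ +0.000291 -0.000002 = +0.000289;  D = -0.000212+0.000197i
d^4_{4,-3}: single k=0 term ⇒ -0.000022;  D = +0.000014+0.000017i
Y_4^{m'}(θ=0.9014,φ=0.4889) and Σ D·Y over m':
  (-0.4199-0.2051i)·(-0.0628-0.1551i)  (+0.3138-0.5654i)·(+0.0389-0.3725i)  (-0.4669-0.2922i)·(+0.1949-0.2892i)  (-0.1348+0.1922i)·(-0.0619+0.0329i)  (+0.0539+0.0422i)·(-0.3557+0.0000i)  (+0.0097-0.0112i)·(+0.0619+0.0329i)  (-0.0017-0.0017i)·(+0.1949+0.2892i)  (-0.0002+0.0002i)·(-0.0389-0.3725i)  (+0.0000+0.0000i)·(-0.0628+0.1551i)
Y_4^-3(R⁻¹ n̂) = -0.395304-0.015287i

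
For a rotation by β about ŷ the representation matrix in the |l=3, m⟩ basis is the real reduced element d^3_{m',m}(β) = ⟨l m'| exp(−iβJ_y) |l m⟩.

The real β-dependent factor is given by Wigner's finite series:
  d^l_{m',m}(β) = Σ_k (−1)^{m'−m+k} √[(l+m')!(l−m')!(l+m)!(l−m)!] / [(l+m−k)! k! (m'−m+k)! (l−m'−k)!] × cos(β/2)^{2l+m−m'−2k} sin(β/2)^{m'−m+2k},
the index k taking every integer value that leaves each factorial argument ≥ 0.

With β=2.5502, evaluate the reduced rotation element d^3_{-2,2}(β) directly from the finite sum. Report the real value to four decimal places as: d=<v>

d=-0.4107

d^3_{-2,2}(β=2.5502) via Wigner's sum:
With c≡cos(β/2)=0.291406 and s≡sin(β/2)=0.956599, N=[1·120·120·1]^{1/2}=120.000000
Admissible k: 4..5 (factorial args all ≥0)
  k=4: (−1)^0·120.0000/(24)·0.2914^2·0.9566^4 = +0.355539
  k=5: (−1)^1·120.0000/(120)·0.2914^0·0.9566^6 = -0.766268
d^3_{-2,2}(2.5502) = +0.355539 -0.766268 = -0.410729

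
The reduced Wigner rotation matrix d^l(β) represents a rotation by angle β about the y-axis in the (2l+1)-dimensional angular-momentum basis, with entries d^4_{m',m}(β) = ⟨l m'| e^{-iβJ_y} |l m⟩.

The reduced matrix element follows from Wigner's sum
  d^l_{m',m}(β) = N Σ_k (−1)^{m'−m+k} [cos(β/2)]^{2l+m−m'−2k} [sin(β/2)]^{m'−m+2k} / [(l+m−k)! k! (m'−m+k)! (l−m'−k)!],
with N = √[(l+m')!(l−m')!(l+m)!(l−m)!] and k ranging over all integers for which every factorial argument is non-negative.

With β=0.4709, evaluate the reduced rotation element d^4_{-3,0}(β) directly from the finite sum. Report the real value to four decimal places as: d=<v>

d=0.1231

d^4_{-3,0}(β=0.4709) via Wigner's sum:
With c≡cos(β/2)=0.972409 and s≡sin(β/2)=0.233281, N=[1·5040·24·24]^{1/2}=1703.830978
Admissible k: 3..4 (factorial args all ≥0)
  k=3: (−1)^0·1703.8310/(144)·0.9724^5·0.2333^3 = +0.130601
  k=4: (−1)^1·1703.8310/(144)·0.9724^3·0.2333^5 = -0.007516
d^4_{-3,0}(0.4709) = +0.130601 -0.007516 = +0.123084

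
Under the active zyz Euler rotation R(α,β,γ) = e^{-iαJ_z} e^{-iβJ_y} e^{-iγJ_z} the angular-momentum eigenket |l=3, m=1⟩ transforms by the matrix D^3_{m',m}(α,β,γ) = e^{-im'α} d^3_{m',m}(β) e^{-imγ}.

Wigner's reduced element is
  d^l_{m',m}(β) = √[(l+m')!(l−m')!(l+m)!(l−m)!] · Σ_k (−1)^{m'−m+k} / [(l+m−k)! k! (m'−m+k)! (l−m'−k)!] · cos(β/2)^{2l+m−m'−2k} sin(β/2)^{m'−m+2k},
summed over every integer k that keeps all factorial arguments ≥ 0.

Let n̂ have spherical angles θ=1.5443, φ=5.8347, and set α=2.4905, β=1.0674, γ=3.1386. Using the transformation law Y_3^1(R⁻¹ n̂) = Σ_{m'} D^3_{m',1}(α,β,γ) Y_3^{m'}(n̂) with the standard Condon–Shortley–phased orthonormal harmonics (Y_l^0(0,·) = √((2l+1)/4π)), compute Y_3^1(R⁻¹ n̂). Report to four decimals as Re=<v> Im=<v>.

Re=-0.4111 Im=-0.1683

Need the full column D^3_{m',1} for m'=−3..3 at α=2.4905, β=1.0674, γ=3.1386.
cos(β/2)=0.860931, sin(β/2)=0.508722
d^3_{-3,1}: single k=4 term ⇒ +0.192267;  D = -0.071225-0.178588i
d^3_{-2,1}: k∈[3..4] ⇒ +0.531345 -0.092762 = +0.438583;  D = -0.117662+0.422505i
d^3_{-1,1}: k∈[2..4] ⇒ +0.853072 -0.397145 +0.017333 = +0.473260;  D = +0.377298-0.285694i
d^3_{0,1}: k∈[1..3] ⇒ +0.833513 -0.873089 +0.101616 = +0.062040;  D = -0.062039-0.000186i
d^3_{1,1}: k∈[0..2] ⇒ +0.407201 -1.137429 +0.297859 = -0.432369;  D = -0.343130-0.263068i
d^3_{2,1}: k∈[0..1] ⇒ -0.760890 +0.531345 = -0.229544;  D = +0.060257+0.221494i
d^3_{3,1}: single k=0 term ⇒ +0.550655;  D = -0.207046+0.510248i
Y_3^{m'}(θ=1.5443,φ=5.8347) and Σ D·Y over m':
  (-0.0712-0.1786i)·(+0.0931+0.4062i)  (-0.1177+0.4225i)·(+0.0169+0.0211i)  (+0.3773-0.2857i)·(-0.2901-0.1396i)  (-0.0620-0.0002i)·(-0.0296+0.0000i)  (-0.3431-0.2631i)·(+0.2901-0.1396i)  (+0.0603+0.2215i)·(+0.0169-0.0211i)  (-0.2070+0.5102i)·(-0.0931+0.4062i)
Y_3^1(R⁻¹ n̂) = -0.411064-0.168284i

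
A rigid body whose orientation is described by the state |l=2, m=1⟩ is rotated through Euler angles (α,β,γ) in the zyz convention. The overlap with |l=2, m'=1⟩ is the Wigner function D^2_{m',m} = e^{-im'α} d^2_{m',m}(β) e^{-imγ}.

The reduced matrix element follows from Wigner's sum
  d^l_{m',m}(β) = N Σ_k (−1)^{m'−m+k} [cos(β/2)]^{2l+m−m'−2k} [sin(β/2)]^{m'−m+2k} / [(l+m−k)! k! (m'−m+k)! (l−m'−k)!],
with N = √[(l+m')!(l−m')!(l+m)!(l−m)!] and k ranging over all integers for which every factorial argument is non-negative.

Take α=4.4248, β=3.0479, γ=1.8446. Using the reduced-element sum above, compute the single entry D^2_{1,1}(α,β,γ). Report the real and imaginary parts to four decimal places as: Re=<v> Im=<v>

Re=-0.0066 Im=-0.0001

First d^2_{1,1}(β=3.0479), then the phase factors e^{-i(1)α} and e^{-i(1)γ}:
c=cos(3.0479/2)=0.046829, s=sin(3.0479/2)=0.998903; N=√[6·1·6·1]=6.000000
Admissible k: 0..1 (factorial args all ≥0)
  k=0: (−1)^0·6.0000/(6)·0.0468^4·0.9989^0 = +0.000005
  k=1: (−1)^1·6.0000/(2)·0.0468^2·0.9989^2 = -0.006564
d^2_{1,1}(3.0479) = +0.000005 -0.006564 = -0.006560
Phases: e^{-i·(1)·4.4248}=-0.283641+0.958931i, e^{-i·(1)·1.8446}=-0.270395-0.962749i ⇒ D=-0.006559-0.000090i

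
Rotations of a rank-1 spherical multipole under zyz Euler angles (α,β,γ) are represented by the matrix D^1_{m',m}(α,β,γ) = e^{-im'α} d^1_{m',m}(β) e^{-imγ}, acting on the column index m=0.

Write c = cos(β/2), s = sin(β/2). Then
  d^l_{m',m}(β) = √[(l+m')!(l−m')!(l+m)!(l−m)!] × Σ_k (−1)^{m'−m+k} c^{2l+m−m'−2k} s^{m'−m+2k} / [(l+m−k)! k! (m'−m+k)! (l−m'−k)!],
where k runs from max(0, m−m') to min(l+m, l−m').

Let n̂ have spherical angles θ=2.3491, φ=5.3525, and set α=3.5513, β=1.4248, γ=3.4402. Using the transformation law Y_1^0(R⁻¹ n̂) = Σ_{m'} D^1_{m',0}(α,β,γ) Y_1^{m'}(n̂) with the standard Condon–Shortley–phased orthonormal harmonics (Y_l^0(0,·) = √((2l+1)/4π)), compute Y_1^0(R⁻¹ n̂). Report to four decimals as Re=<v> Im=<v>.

Need the full column D^1_{m',0} for m'=−1..1 at α=3.5513, β=1.4248, γ=3.4402.
cos(β/2)=0.756795, sin(β/2)=0.653652
d^1_{-1,0}: single k=1 term ⇒ +0.699584;  D = -0.641685-0.278673i
d^1_{0,0}: k∈[0..1] ⇒ +0.572739 -0.427261 = +0.145478;  D = +0.145478+0.000000i
d^1_{1,0}: single k=0 term ⇒ -0.699584;  D = +0.641685-0.278673i
Y_1^{m'}(θ=2.3491,φ=5.3525) and Σ D·Y over m':
  (-0.6417-0.2787i)·(+0.1469+0.1973i)  (+0.1455+0.0000i)·(-0.3430+0.0000i)  (+0.6417-0.2787i)·(-0.1469+0.1973i)
Y_1^0(R⁻¹ n̂) = -0.128517+0.000000i

Re=-0.1285 Im=0.0000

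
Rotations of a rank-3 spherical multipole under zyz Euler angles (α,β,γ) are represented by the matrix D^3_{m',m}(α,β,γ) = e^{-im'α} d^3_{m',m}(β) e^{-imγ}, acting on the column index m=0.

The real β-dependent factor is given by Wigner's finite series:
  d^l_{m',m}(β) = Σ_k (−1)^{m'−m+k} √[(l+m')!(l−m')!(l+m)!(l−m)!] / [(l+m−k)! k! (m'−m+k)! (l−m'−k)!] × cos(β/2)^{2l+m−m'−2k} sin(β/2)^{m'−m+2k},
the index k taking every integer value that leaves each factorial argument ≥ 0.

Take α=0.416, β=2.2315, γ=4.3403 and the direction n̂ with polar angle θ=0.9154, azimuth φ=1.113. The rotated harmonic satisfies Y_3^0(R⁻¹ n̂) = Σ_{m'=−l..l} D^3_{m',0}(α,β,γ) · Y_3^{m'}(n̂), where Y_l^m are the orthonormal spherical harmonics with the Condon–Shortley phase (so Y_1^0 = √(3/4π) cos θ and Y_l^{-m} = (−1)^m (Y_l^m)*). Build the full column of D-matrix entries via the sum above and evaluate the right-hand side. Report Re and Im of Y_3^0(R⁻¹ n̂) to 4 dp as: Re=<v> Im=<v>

Need the full column D^3_{m',0} for m'=−3..3 at α=0.416, β=2.2315, γ=4.3403.
cos(β/2)=0.439504, sin(β/2)=0.898241
d^3_{-3,0}: single k=3 term ⇒ +0.275158;  D = +0.087285+0.260946i
d^3_{-2,0}: k∈[2..3] ⇒ +0.164891 -0.688743 = -0.523852;  D = -0.352761-0.387273i
d^3_{-1,0}: k∈[1..3] ⇒ +0.051027 -0.639408 +0.890260 = +0.301879;  D = +0.276132+0.121991i
d^3_{0,0}: k∈[0..3] ⇒ +0.007207 -0.270944 +1.131720 -0.525238 = +0.342745;  D = +0.342745+0.000000i
d^3_{1,0}: k∈[0..2] ⇒ -0.051027 +0.639408 -0.890260 = -0.301879;  D = -0.276132+0.121991i
d^3_{2,0}: k∈[0..1] ⇒ +0.164891 -0.688743 = -0.523852;  D = -0.352761+0.387273i
d^3_{3,0}: single k=0 term ⇒ -0.275158;  D = -0.087285+0.260946i
Y_3^{m'}(θ=0.9154,φ=1.113) and Σ D·Y over m':
  (+0.0873+0.2609i)·(-0.2039+0.0408i)  (-0.3528-0.3873i)·(-0.2386-0.3104i)  (+0.2761+0.1220i)·(+0.0971-0.1970i)  (+0.3427+0.0000i)·(-0.2599+0.0000i)  (-0.2761+0.1220i)·(-0.0971-0.1970i)  (-0.3528+0.3873i)·(-0.2386+0.3104i)  (-0.0873+0.2609i)·(+0.2039+0.0408i)
Y_3^0(R⁻¹ n̂) = -0.116403+0.000000i

Re=-0.1164 Im=0.0000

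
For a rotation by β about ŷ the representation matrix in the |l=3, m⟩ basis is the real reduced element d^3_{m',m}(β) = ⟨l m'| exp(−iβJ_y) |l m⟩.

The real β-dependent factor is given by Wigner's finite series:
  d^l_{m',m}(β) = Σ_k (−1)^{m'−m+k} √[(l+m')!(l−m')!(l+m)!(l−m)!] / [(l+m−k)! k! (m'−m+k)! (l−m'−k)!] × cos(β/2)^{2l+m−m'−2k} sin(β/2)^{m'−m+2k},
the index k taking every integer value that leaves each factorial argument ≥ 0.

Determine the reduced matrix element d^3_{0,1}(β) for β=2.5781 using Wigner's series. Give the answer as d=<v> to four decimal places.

d=0.5952

d^3_{0,1}(β=2.5781) via Wigner's sum:
Half-angle: c=0.278034, s=0.960571. N=√(6·6·24·2)=41.569219
k: max(0,(1)−(0))=1 … min(3+(1),3−(0))=3
  k=1: (−1)^0·41.5692/(12)·0.2780^5·0.9606^1 = +0.005528
  k=2: (−1)^1·41.5692/(4)·0.2780^3·0.9606^3 = -0.197967
  k=3: (−1)^2·41.5692/(12)·0.2780^1·0.9606^5 = +0.787655
d^3_{0,1}(2.5781) = +0.005528 -0.197967 +0.787655 = +0.595217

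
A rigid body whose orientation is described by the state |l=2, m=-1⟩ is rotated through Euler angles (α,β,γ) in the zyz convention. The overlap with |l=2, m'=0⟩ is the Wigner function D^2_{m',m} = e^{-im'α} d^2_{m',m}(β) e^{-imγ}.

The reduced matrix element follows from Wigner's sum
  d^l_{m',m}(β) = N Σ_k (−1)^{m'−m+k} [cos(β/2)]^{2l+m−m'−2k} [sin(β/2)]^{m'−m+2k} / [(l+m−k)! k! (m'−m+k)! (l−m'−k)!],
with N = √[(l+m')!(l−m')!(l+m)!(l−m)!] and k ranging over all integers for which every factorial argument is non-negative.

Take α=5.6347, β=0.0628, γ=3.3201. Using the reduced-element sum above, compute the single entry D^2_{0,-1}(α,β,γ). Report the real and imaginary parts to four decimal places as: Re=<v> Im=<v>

Re=0.0755 Im=0.0136

Split into d^2_{0,-1}(β=0.0628) × two z-phases.
Half-angle: c=0.999507, s=0.031395. N=√(2·2·1·6)=4.898979
Admissible k: 0..1 (factorial args all ≥0)
  k=0: (−1)^1·4.8990/(2)·0.9995^3·0.0314^1 = -0.076788
  k=1: (−1)^2·4.8990/(2)·0.9995^1·0.0314^3 = +0.000076
d^2_{0,-1}(0.0628) = -0.076788 +0.000076 = -0.076712
Attach z-rotation phases: D = e^{-i(0)(5.6347)}·(-0.076712)·e^{-i(-1)(3.3201)} = +0.075493+0.013621i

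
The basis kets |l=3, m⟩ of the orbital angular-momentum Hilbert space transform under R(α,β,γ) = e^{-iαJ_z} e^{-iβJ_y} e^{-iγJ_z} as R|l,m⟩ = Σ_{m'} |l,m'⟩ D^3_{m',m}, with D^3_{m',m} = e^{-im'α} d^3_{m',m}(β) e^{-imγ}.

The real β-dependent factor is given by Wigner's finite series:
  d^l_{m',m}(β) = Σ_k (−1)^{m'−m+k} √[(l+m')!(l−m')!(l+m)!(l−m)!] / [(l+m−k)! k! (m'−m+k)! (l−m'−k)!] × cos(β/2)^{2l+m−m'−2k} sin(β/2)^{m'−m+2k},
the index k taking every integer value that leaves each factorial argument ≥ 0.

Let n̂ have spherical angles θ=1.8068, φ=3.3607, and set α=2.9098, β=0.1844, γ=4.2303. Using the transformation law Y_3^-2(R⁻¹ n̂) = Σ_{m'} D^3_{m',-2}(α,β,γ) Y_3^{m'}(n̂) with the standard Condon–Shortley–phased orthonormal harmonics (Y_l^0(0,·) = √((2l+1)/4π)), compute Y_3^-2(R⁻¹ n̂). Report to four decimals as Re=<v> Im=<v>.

Re=-0.0189 Im=-0.0680

Need the full column D^3_{m',-2} for m'=−3..3 at α=2.9098, β=0.1844, γ=4.2303.
cos(β/2)=0.995753, sin(β/2)=0.092069
d^3_{-3,-2}: single k=1 term ⇒ +0.220774;  D = -0.019570-0.219905i
d^3_{-2,-2}: k∈[0..1] ⇒ +0.974785 -0.041668 = +0.933116;  D = -0.133012+0.923587i
d^3_{-1,-2}: k∈[0..1] ⇒ -0.285018 +0.004873 = -0.280145;  D = -0.102564+0.260695i
d^3_{0,-2}: k∈[0..1] ⇒ +0.045645 -0.000390 = +0.045255;  D = -0.025800+0.037181i
d^3_{1,-2}: k∈[0..1] ⇒ -0.004873 +0.000021 = -0.004853;  D = -0.003608+0.003245i
d^3_{2,-2}: k∈[0..1] ⇒ +0.000356 -0.000001 = +0.000356;  D = -0.000312+0.000171i
d^3_{3,-2}: single k=0 term ⇒ -0.000016;  D = -0.000016+0.000004i
Y_3^{m'}(θ=1.8068,φ=3.3607) and Σ D·Y over m':
  (-0.0196-0.2199i)·(-0.3036+0.2343i)  (-0.1330+0.9236i)·(-0.2046+0.0959i)  (-0.1026+0.2607i)·(+0.2229-0.0496i)  (-0.0258+0.0372i)·(+0.2379+0.0000i)  (-0.0036+0.0032i)·(-0.2229-0.0496i)  (-0.0003+0.0002i)·(-0.2046-0.0959i)  (-0.0000+0.0000i)·(+0.3036+0.2343i)
Y_3^-2(R⁻¹ n̂) = -0.018873-0.068012i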